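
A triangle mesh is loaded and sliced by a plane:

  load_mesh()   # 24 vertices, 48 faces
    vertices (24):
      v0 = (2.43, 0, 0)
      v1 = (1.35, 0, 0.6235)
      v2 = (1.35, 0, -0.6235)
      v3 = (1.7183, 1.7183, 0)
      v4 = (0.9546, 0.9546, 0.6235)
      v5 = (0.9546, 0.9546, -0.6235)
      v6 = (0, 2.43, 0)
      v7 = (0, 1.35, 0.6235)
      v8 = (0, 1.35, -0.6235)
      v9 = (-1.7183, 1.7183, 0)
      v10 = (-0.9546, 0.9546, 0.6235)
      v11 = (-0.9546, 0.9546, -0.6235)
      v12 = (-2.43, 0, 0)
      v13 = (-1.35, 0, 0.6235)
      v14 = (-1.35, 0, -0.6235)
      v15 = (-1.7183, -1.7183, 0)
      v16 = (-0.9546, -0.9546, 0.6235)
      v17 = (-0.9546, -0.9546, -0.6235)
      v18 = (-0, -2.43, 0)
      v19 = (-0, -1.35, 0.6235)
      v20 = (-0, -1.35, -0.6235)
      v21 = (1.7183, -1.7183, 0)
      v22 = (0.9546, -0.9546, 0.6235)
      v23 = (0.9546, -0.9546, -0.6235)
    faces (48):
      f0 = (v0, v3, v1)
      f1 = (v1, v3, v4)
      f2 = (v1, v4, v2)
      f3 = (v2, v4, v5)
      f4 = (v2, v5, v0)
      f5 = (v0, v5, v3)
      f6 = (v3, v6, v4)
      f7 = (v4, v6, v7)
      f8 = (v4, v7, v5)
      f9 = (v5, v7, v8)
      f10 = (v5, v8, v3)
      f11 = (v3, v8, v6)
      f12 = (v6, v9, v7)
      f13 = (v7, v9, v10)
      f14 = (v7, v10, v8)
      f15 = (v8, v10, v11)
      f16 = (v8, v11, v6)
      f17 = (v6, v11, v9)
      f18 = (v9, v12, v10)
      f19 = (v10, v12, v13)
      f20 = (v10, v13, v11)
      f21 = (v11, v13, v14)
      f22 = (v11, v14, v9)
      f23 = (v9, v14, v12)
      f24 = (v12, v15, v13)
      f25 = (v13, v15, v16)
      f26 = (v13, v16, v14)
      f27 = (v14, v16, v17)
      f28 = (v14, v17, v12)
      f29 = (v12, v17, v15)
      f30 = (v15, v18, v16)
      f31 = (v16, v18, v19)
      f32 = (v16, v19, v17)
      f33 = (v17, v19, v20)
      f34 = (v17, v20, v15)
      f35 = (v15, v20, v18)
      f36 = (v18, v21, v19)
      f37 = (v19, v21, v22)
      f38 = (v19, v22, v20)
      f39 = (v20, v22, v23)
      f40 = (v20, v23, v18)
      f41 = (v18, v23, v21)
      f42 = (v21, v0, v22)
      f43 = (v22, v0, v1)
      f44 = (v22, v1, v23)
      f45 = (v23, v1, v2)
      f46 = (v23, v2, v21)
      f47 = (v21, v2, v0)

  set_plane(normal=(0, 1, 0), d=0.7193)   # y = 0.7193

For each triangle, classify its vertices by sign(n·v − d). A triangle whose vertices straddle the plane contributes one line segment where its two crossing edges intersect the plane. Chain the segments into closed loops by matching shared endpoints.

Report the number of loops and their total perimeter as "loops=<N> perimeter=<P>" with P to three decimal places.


loops=2 perimeter=7.482

Straddling triangles (12 of 48):
  (v0,v3,v1) [-+-] → (2.13207, 0.7193, 0)–(1.50417, 0.7193, 0.362496)  len=0.7250
  (v1,v3,v4) [-++] → (1.50417, 0.7193, 0.362496)–(1.05206, 0.7193, 0.6235)  len=0.5220
  (v1,v4,v2) [-+-] → (1.05206, 0.7193, 0.6235)–(1.05206, 0.7193, 0.316126)  len=0.3074
  (v2,v4,v5) [-++] → (1.05206, 0.7193, 0.316126)–(1.05206, 0.7193, -0.6235)  len=0.9396
  (v2,v5,v0) [-+-] → (1.05206, 0.7193, -0.6235)–(1.31827, 0.7193, -0.469813)  len=0.3074
  (v0,v5,v3) [-++] → (1.31827, 0.7193, -0.469813)–(2.13207, 0.7193, 0)  len=0.9397
  (v9,v12,v10) [+-+] → (-2.13207, 0.7193, 0)–(-1.31827, 0.7193, 0.469813)  len=0.9397
  (v10,v12,v13) [+--] → (-1.31827, 0.7193, 0.469813)–(-1.05206, 0.7193, 0.6235)  len=0.3074
  (v10,v13,v11) [+-+] → (-1.05206, 0.7193, 0.6235)–(-1.05206, 0.7193, -0.316126)  len=0.9396
  (v11,v13,v14) [+--] → (-1.05206, 0.7193, -0.316126)–(-1.05206, 0.7193, -0.6235)  len=0.3074
  (v11,v14,v9) [+-+] → (-1.05206, 0.7193, -0.6235)–(-1.50417, 0.7193, -0.362496)  len=0.5220
  (v9,v14,v12) [+--] → (-1.50417, 0.7193, -0.362496)–(-2.13207, 0.7193, 0)  len=0.7250

Chained into 2 loop(s):
  loop 1: 6 segments, perimeter = 3.7411
  loop 2: 6 segments, perimeter = 3.7411
Total perimeter = 7.482


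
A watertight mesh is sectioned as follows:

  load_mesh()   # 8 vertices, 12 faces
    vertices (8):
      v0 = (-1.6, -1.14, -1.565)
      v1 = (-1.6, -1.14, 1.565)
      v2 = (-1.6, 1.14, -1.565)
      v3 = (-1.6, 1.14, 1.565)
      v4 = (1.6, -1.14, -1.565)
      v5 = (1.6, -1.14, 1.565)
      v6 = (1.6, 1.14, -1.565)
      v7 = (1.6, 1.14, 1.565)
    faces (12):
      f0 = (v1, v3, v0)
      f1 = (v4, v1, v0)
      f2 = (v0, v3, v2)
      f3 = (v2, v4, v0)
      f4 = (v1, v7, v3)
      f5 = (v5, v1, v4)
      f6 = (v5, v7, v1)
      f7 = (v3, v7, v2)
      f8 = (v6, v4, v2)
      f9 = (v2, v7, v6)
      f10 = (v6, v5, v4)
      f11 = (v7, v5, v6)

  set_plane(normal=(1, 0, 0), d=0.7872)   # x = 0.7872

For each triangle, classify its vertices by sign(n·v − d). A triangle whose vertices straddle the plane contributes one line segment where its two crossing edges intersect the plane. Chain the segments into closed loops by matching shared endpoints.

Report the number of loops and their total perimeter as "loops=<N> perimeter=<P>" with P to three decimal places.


loops=1 perimeter=10.820

Straddling triangles (8 of 12):
  (v4,v1,v0) [+--] → (0.7872, -1.14, -0.76998)–(0.7872, -1.14, -1.565)  len=0.7950
  (v2,v4,v0) [-+-] → (0.7872, -0.56088, -1.565)–(0.7872, -1.14, -1.565)  len=0.5791
  (v1,v7,v3) [-+-] → (0.7872, 0.56088, 1.565)–(0.7872, 1.14, 1.565)  len=0.5791
  (v5,v1,v4) [+-+] → (0.7872, -1.14, 1.565)–(0.7872, -1.14, -0.76998)  len=2.3350
  (v5,v7,v1) [++-] → (0.7872, 0.56088, 1.565)–(0.7872, -1.14, 1.565)  len=1.7009
  (v3,v7,v2) [-+-] → (0.7872, 1.14, 1.565)–(0.7872, 1.14, 0.76998)  len=0.7950
  (v6,v4,v2) [++-] → (0.7872, -0.56088, -1.565)–(0.7872, 1.14, -1.565)  len=1.7009
  (v2,v7,v6) [-++] → (0.7872, 1.14, 0.76998)–(0.7872, 1.14, -1.565)  len=2.3350

Chained into 1 loop(s):
  loop 1: 8 segments, perimeter = 10.8200
Total perimeter = 10.820


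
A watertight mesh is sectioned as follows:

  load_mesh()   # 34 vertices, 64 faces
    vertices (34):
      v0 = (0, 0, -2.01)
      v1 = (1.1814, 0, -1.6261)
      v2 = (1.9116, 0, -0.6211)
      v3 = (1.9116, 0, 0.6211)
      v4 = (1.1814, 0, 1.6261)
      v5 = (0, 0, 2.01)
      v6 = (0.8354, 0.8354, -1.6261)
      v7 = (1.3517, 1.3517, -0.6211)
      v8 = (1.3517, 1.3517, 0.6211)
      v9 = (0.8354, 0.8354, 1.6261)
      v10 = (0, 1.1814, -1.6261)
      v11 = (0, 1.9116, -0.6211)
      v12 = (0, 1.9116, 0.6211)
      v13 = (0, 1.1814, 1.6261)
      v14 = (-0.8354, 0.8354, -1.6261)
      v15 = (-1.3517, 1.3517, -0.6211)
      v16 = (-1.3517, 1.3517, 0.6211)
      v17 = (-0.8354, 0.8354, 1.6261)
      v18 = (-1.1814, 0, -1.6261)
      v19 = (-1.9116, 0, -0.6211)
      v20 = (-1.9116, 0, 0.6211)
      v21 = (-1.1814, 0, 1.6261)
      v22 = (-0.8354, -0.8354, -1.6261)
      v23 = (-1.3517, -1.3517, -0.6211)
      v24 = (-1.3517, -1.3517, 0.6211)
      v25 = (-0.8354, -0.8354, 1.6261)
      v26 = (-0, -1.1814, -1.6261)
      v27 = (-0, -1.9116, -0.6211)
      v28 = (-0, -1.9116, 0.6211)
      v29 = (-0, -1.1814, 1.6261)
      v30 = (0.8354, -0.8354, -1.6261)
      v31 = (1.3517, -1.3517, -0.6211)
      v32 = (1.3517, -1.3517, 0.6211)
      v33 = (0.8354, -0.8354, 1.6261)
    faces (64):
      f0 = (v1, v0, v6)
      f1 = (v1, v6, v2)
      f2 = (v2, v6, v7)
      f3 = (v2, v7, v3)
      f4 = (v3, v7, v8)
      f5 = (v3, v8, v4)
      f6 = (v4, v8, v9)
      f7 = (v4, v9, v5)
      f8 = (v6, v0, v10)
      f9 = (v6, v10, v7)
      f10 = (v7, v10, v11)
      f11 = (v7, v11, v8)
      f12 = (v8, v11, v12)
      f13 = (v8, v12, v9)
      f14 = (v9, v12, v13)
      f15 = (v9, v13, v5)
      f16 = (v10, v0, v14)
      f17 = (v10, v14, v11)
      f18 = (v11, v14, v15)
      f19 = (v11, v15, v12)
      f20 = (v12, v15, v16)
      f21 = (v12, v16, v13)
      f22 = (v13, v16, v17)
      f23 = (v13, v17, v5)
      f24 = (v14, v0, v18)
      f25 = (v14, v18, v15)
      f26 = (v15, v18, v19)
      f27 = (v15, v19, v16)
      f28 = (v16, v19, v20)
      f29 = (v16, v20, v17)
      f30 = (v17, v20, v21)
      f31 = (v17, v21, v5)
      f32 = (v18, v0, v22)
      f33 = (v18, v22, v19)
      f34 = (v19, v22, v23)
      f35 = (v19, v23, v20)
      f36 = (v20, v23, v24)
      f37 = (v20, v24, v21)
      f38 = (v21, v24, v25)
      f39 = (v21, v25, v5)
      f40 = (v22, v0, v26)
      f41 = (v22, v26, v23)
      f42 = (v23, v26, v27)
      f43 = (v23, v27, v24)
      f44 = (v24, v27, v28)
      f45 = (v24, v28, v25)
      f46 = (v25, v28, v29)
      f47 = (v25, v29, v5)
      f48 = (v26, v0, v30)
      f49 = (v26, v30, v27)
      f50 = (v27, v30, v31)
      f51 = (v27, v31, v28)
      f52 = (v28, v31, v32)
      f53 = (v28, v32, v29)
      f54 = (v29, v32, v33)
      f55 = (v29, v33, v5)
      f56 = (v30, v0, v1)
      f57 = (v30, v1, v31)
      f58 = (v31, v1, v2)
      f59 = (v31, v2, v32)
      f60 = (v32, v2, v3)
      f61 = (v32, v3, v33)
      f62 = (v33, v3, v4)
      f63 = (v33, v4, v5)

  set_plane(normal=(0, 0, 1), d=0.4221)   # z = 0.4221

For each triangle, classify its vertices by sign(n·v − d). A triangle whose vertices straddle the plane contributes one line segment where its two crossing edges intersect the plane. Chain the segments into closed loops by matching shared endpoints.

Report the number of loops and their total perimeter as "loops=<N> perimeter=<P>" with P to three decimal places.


loops=1 perimeter=11.705

Straddling triangles (16 of 64):
  (v2,v7,v3) [--+] → (1.8219, 0.216542, 0.4221)–(1.9116, 0, 0.4221)  len=0.2344
  (v3,v7,v8) [+-+] → (1.8219, 0.216542, 0.4221)–(1.3517, 1.3517, 0.4221)  len=1.2287
  (v7,v11,v8) [--+] → (1.13516, 1.4414, 0.4221)–(1.3517, 1.3517, 0.4221)  len=0.2344
  (v8,v11,v12) [+-+] → (1.13516, 1.4414, 0.4221)–(0, 1.9116, 0.4221)  len=1.2287
  (v11,v15,v12) [--+] → (-0.216542, 1.8219, 0.4221)–(0, 1.9116, 0.4221)  len=0.2344
  (v12,v15,v16) [+-+] → (-0.216542, 1.8219, 0.4221)–(-1.3517, 1.3517, 0.4221)  len=1.2287
  (v15,v19,v16) [--+] → (-1.4414, 1.13516, 0.4221)–(-1.3517, 1.3517, 0.4221)  len=0.2344
  (v16,v19,v20) [+-+] → (-1.4414, 1.13516, 0.4221)–(-1.9116, 0, 0.4221)  len=1.2287
  (v19,v23,v20) [--+] → (-1.8219, -0.216542, 0.4221)–(-1.9116, 0, 0.4221)  len=0.2344
  (v20,v23,v24) [+-+] → (-1.8219, -0.216542, 0.4221)–(-1.3517, -1.3517, 0.4221)  len=1.2287
  (v23,v27,v24) [--+] → (-1.13516, -1.4414, 0.4221)–(-1.3517, -1.3517, 0.4221)  len=0.2344
  (v24,v27,v28) [+-+] → (-1.13516, -1.4414, 0.4221)–(0, -1.9116, 0.4221)  len=1.2287
  (v27,v31,v28) [--+] → (0.216542, -1.8219, 0.4221)–(0, -1.9116, 0.4221)  len=0.2344
  (v28,v31,v32) [+-+] → (0.216542, -1.8219, 0.4221)–(1.3517, -1.3517, 0.4221)  len=1.2287
  (v31,v2,v32) [--+] → (1.4414, -1.13516, 0.4221)–(1.3517, -1.3517, 0.4221)  len=0.2344
  (v32,v2,v3) [+-+] → (1.4414, -1.13516, 0.4221)–(1.9116, 0, 0.4221)  len=1.2287

Chained into 1 loop(s):
  loop 1: 16 segments, perimeter = 11.7046
Total perimeter = 11.705


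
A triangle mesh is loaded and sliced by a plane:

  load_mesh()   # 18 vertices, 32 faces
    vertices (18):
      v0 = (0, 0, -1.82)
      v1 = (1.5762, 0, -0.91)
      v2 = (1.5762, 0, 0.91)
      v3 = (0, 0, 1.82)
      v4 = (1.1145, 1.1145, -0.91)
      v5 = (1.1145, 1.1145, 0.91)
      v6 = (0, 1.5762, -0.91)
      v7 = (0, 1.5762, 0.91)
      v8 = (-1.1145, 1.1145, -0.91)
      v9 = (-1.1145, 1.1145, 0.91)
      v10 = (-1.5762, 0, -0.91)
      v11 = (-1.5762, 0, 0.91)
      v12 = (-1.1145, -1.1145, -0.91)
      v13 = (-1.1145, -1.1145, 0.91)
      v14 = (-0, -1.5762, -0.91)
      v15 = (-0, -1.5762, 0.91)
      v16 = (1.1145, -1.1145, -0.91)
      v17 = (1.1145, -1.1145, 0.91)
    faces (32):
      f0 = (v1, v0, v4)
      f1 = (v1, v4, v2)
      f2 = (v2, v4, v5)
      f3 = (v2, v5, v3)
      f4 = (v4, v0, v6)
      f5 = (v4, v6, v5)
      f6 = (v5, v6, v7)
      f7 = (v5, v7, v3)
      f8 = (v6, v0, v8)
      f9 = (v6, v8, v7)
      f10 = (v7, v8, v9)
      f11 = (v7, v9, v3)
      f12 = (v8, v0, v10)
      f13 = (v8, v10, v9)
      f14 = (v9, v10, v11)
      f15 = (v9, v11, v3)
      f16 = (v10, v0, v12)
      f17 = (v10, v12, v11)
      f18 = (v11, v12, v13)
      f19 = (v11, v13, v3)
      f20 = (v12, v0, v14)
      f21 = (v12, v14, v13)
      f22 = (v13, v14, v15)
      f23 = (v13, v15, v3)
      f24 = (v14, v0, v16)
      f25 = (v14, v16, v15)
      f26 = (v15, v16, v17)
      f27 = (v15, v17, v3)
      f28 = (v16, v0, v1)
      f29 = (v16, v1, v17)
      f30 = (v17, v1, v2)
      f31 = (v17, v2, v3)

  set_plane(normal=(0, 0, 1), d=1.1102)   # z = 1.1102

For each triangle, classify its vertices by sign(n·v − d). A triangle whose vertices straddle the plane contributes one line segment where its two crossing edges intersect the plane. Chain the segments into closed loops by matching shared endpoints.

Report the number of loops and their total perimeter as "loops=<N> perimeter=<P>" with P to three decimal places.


loops=1 perimeter=7.528

Straddling triangles (8 of 32):
  (v2,v5,v3) [--+] → (0.86931, 0.86931, 1.1102)–(1.22944, 0, 1.1102)  len=0.9410
  (v5,v7,v3) [--+] → (0, 1.22944, 1.1102)–(0.86931, 0.86931, 1.1102)  len=0.9410
  (v7,v9,v3) [--+] → (-0.86931, 0.86931, 1.1102)–(0, 1.22944, 1.1102)  len=0.9410
  (v9,v11,v3) [--+] → (-1.22944, 0, 1.1102)–(-0.86931, 0.86931, 1.1102)  len=0.9410
  (v11,v13,v3) [--+] → (-0.86931, -0.86931, 1.1102)–(-1.22944, 0, 1.1102)  len=0.9410
  (v13,v15,v3) [--+] → (0, -1.22944, 1.1102)–(-0.86931, -0.86931, 1.1102)  len=0.9410
  (v15,v17,v3) [--+] → (0.86931, -0.86931, 1.1102)–(0, -1.22944, 1.1102)  len=0.9410
  (v17,v2,v3) [--+] → (1.22944, 0, 1.1102)–(0.86931, -0.86931, 1.1102)  len=0.9410

Chained into 1 loop(s):
  loop 1: 8 segments, perimeter = 7.5276
Total perimeter = 7.528


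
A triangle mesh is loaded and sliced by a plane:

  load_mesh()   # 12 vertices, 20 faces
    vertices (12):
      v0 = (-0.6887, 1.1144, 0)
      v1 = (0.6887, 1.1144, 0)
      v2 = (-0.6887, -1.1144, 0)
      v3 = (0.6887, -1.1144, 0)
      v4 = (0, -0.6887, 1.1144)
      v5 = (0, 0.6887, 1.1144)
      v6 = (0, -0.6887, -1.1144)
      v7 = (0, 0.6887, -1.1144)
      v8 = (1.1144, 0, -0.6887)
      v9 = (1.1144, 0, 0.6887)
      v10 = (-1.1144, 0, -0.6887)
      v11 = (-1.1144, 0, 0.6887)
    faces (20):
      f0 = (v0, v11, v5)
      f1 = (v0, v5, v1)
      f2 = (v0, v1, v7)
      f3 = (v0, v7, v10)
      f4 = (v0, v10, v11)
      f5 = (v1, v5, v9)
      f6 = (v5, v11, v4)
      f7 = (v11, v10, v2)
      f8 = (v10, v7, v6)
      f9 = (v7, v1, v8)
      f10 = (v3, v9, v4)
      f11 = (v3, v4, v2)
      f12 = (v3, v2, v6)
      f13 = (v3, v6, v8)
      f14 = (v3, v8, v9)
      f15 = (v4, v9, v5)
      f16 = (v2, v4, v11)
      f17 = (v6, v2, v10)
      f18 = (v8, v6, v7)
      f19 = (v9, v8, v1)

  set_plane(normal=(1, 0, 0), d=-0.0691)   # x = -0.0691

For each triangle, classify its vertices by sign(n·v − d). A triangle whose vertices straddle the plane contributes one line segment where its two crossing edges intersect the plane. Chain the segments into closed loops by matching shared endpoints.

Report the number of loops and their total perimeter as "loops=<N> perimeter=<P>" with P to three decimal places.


loops=1 perimeter=7.360

Straddling triangles (10 of 20):
  (v0,v11,v5) [--+] → (-0.0691, 0.645996, 1.088)–(-0.0691, 0.731412, 1.00259)  len=0.1208
  (v0,v5,v1) [-++] → (-0.0691, 0.731412, 1.00259)–(-0.0691, 1.1144, 0)  len=1.0732
  (v0,v1,v7) [-++] → (-0.0691, 1.1144, 0)–(-0.0691, 0.731412, -1.00259)  len=1.0732
  (v0,v7,v10) [-+-] → (-0.0691, 0.731412, -1.00259)–(-0.0691, 0.645996, -1.088)  len=0.1208
  (v5,v11,v4) [+-+] → (-0.0691, 0.645996, 1.088)–(-0.0691, -0.645996, 1.088)  len=1.2920
  (v10,v7,v6) [-++] → (-0.0691, 0.645996, -1.088)–(-0.0691, -0.645996, -1.088)  len=1.2920
  (v3,v4,v2) [++-] → (-0.0691, -0.731412, 1.00259)–(-0.0691, -1.1144, 0)  len=1.0732
  (v3,v2,v6) [+-+] → (-0.0691, -1.1144, 0)–(-0.0691, -0.731412, -1.00259)  len=1.0732
  (v2,v4,v11) [-+-] → (-0.0691, -0.731412, 1.00259)–(-0.0691, -0.645996, 1.088)  len=0.1208
  (v6,v2,v10) [+--] → (-0.0691, -0.731412, -1.00259)–(-0.0691, -0.645996, -1.088)  len=0.1208

Chained into 1 loop(s):
  loop 1: 10 segments, perimeter = 7.3602
Total perimeter = 7.360


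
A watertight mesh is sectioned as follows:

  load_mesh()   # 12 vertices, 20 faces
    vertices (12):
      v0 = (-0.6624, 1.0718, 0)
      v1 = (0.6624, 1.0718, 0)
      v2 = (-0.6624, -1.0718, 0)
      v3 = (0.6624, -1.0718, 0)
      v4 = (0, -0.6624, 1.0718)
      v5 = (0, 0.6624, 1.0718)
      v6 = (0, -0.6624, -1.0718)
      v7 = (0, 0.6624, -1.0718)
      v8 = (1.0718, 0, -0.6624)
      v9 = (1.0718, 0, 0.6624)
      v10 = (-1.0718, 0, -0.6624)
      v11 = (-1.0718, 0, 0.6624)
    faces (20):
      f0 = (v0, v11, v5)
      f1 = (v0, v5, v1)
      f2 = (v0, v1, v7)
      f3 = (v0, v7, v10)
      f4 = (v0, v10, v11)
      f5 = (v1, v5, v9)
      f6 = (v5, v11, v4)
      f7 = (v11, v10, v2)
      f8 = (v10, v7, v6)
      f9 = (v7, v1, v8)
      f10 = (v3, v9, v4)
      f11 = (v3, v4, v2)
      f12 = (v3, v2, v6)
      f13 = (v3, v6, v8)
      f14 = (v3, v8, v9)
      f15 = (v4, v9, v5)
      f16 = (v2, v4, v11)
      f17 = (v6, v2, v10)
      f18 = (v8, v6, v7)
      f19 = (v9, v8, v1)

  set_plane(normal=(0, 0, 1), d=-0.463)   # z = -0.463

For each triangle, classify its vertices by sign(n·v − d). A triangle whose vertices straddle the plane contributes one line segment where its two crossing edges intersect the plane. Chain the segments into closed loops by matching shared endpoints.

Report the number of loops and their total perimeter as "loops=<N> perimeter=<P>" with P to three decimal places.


Straddling triangles (10 of 20):
  (v0,v1,v7) [++-] → (0.376254, 0.894946, -0.463)–(-0.376254, 0.894946, -0.463)  len=0.7525
  (v0,v7,v10) [+--] → (-0.376254, 0.894946, -0.463)–(-0.94856, 0.32264, -0.463)  len=0.8094
  (v0,v10,v11) [+-+] → (-0.94856, 0.32264, -0.463)–(-1.0718, 0, -0.463)  len=0.3454
  (v11,v10,v2) [+-+] → (-1.0718, 0, -0.463)–(-0.94856, -0.32264, -0.463)  len=0.3454
  (v7,v1,v8) [-+-] → (0.376254, 0.894946, -0.463)–(0.94856, 0.32264, -0.463)  len=0.8094
  (v3,v2,v6) [++-] → (-0.376254, -0.894946, -0.463)–(0.376254, -0.894946, -0.463)  len=0.7525
  (v3,v6,v8) [+--] → (0.376254, -0.894946, -0.463)–(0.94856, -0.32264, -0.463)  len=0.8094
  (v3,v8,v9) [+-+] → (0.94856, -0.32264, -0.463)–(1.0718, 0, -0.463)  len=0.3454
  (v6,v2,v10) [-+-] → (-0.376254, -0.894946, -0.463)–(-0.94856, -0.32264, -0.463)  len=0.8094
  (v9,v8,v1) [+-+] → (1.0718, 0, -0.463)–(0.94856, 0.32264, -0.463)  len=0.3454

Chained into 1 loop(s):
  loop 1: 10 segments, perimeter = 6.1240
Total perimeter = 6.124

loops=1 perimeter=6.124


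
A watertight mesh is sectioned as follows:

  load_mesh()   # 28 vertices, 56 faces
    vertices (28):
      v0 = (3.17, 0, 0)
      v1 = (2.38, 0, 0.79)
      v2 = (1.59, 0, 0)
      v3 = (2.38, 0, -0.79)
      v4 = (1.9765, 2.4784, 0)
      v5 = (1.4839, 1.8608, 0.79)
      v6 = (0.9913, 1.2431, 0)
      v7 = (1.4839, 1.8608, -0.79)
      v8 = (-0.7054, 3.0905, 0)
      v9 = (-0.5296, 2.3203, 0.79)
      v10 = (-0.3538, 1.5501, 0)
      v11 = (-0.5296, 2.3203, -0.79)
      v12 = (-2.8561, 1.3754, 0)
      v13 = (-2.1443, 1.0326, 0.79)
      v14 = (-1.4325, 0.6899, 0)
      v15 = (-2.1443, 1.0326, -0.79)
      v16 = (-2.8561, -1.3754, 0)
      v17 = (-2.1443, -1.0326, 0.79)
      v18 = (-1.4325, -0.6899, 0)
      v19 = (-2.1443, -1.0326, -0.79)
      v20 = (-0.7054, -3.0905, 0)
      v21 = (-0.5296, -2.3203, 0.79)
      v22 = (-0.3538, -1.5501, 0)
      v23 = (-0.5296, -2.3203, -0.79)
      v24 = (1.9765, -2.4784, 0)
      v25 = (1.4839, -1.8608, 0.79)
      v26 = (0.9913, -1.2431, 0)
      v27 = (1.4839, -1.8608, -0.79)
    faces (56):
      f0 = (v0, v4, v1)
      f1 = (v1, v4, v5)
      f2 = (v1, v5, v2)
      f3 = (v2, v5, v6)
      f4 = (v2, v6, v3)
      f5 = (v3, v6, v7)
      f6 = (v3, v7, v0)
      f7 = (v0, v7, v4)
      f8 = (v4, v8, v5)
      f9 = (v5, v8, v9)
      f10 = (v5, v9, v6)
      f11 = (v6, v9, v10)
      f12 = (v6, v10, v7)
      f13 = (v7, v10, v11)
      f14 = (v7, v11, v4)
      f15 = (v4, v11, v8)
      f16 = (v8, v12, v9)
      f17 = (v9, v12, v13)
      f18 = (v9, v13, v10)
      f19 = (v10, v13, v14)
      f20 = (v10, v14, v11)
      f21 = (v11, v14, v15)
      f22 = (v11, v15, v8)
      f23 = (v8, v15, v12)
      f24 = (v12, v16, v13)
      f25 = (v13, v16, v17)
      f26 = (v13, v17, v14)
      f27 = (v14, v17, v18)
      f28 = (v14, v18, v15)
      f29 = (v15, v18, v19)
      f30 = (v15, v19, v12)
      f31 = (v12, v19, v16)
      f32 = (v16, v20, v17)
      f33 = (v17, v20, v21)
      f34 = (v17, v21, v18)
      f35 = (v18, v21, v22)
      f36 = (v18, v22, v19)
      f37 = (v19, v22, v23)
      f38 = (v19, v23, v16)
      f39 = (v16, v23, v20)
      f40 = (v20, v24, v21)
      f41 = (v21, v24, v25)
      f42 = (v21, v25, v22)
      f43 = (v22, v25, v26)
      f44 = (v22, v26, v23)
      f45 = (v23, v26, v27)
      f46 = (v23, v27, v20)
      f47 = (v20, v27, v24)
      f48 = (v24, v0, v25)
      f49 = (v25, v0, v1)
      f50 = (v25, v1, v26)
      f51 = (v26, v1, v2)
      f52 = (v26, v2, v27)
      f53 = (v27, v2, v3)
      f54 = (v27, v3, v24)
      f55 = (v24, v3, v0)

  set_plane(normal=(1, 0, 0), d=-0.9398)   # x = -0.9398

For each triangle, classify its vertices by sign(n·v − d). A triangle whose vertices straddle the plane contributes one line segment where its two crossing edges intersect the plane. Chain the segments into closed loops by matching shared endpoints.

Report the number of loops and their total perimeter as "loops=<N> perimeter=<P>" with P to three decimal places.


loops=2 perimeter=9.643

Straddling triangles (16 of 56):
  (v8,v12,v9) [+-+] → (-0.9398, 2.90358, 0)–(-0.9398, 2.1537, 0.65071)  len=0.9928
  (v9,v12,v13) [+--] → (-0.9398, 2.1537, 0.65071)–(-0.9398, 1.99317, 0.79)  len=0.2125
  (v9,v13,v10) [+-+] → (-0.9398, 1.99317, 0.79)–(-0.9398, 1.38073, 0.258553)  len=0.8109
  (v10,v13,v14) [+--] → (-0.9398, 1.38073, 0.258553)–(-0.9398, 1.0828, 0)  len=0.3945
  (v10,v14,v11) [+-+] → (-0.9398, 1.0828, 0)–(-0.9398, 1.57959, -0.431092)  len=0.6578
  (v11,v14,v15) [+--] → (-0.9398, 1.57959, -0.431092)–(-0.9398, 1.99317, -0.79)  len=0.5476
  (v11,v15,v8) [+-+] → (-0.9398, 1.99317, -0.79)–(-0.9398, 2.75526, -0.128693)  len=1.0090
  (v8,v15,v12) [+--] → (-0.9398, 2.75526, -0.128693)–(-0.9398, 2.90358, 0)  len=0.1964
  (v16,v20,v17) [-+-] → (-0.9398, -2.90358, 0)–(-0.9398, -2.75526, 0.128693)  len=0.1964
  (v17,v20,v21) [-++] → (-0.9398, -2.75526, 0.128693)–(-0.9398, -1.99317, 0.79)  len=1.0090
  (v17,v21,v18) [-+-] → (-0.9398, -1.99317, 0.79)–(-0.9398, -1.57959, 0.431092)  len=0.5476
  (v18,v21,v22) [-++] → (-0.9398, -1.57959, 0.431092)–(-0.9398, -1.0828, 0)  len=0.6578
  (v18,v22,v19) [-+-] → (-0.9398, -1.0828, 0)–(-0.9398, -1.38073, -0.258553)  len=0.3945
  (v19,v22,v23) [-++] → (-0.9398, -1.38073, -0.258553)–(-0.9398, -1.99317, -0.79)  len=0.8109
  (v19,v23,v16) [-+-] → (-0.9398, -1.99317, -0.79)–(-0.9398, -2.1537, -0.65071)  len=0.2125
  (v16,v23,v20) [-++] → (-0.9398, -2.1537, -0.65071)–(-0.9398, -2.90358, 0)  len=0.9928

Chained into 2 loop(s):
  loop 1: 8 segments, perimeter = 4.8215
  loop 2: 8 segments, perimeter = 4.8215
Total perimeter = 9.643


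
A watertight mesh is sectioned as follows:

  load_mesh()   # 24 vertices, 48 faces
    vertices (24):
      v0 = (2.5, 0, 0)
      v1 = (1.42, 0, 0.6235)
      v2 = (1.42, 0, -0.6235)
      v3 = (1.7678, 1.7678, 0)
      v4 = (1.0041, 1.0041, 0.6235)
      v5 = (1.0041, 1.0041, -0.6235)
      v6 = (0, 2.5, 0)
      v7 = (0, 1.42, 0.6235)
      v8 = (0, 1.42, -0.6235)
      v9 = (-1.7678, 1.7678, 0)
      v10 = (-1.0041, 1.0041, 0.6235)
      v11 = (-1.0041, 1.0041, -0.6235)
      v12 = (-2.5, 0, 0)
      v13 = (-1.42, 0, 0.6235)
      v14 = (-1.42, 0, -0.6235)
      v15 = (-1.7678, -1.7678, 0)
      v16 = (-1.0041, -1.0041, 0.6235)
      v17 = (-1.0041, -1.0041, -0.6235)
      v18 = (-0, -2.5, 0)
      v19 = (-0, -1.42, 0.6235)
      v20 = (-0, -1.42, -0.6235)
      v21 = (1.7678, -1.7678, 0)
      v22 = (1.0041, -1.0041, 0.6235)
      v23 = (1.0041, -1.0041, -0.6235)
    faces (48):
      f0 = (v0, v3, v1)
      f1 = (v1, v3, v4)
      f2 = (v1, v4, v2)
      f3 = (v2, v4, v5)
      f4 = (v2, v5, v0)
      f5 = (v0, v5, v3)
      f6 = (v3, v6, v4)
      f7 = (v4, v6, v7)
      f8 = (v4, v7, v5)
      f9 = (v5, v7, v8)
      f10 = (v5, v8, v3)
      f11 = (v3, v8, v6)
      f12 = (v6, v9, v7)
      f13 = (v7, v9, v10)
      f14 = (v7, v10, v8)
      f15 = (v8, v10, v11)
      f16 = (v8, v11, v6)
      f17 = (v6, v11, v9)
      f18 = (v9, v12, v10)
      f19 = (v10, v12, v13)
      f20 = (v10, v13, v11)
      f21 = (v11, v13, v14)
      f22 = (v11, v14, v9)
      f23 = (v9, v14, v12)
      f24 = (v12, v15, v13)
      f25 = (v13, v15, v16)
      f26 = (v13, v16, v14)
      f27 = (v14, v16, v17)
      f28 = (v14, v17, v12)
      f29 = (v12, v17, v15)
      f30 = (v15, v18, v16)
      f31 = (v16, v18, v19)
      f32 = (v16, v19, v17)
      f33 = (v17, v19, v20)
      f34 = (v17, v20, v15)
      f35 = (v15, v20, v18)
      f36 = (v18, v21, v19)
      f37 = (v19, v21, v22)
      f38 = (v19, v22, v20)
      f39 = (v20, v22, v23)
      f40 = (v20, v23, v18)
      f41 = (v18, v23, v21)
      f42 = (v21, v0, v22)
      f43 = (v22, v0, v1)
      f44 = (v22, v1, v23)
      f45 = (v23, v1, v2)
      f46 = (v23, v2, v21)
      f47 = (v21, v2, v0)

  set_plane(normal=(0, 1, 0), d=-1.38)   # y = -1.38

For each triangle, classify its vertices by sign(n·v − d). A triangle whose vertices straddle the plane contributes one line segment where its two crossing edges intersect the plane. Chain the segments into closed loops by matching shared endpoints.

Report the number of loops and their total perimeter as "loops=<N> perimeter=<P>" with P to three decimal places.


loops=2 perimeter=10.305

Straddling triangles (16 of 48):
  (v12,v15,v13) [+-+] → (-1.92842, -1.38, 0)–(-1.6915, -1.38, 0.136776)  len=0.2736
  (v13,v15,v16) [+-+] → (-1.6915, -1.38, 0.136776)–(-1.38, -1.38, 0.316608)  len=0.3597
  (v12,v17,v15) [++-] → (-1.38, -1.38, -0.316608)–(-1.92842, -1.38, 0)  len=0.6333
  (v15,v18,v16) [--+] → (-0.751783, -1.38, 0.466823)–(-1.38, -1.38, 0.316608)  len=0.6459
  (v16,v18,v19) [+--] → (-0.751783, -1.38, 0.466823)–(-0.0965713, -1.38, 0.6235)  len=0.6737
  (v16,v19,v17) [+-+] → (-0.0965713, -1.38, 0.6235)–(-0.0965713, -1.38, 0.503567)  len=0.1199
  (v17,v19,v20) [+--] → (-0.0965713, -1.38, 0.503567)–(-0.0965713, -1.38, -0.6235)  len=1.1271
  (v17,v20,v15) [+--] → (-0.0965713, -1.38, -0.6235)–(-1.38, -1.38, -0.316608)  len=1.3196
  (v19,v21,v22) [--+] → (1.38, -1.38, 0.316608)–(0.0965713, -1.38, 0.6235)  len=1.3196
  (v19,v22,v20) [-+-] → (0.0965713, -1.38, 0.6235)–(0.0965713, -1.38, -0.503567)  len=1.1271
  (v20,v22,v23) [-++] → (0.0965713, -1.38, -0.503567)–(0.0965713, -1.38, -0.6235)  len=0.1199
  (v20,v23,v18) [-+-] → (0.0965713, -1.38, -0.6235)–(0.751783, -1.38, -0.466823)  len=0.6737
  (v18,v23,v21) [-+-] → (0.751783, -1.38, -0.466823)–(1.38, -1.38, -0.316608)  len=0.6459
  (v21,v0,v22) [-++] → (1.92842, -1.38, 0)–(1.38, -1.38, 0.316608)  len=0.6333
  (v23,v2,v21) [++-] → (1.6915, -1.38, -0.136776)–(1.38, -1.38, -0.316608)  len=0.3597
  (v21,v2,v0) [-++] → (1.6915, -1.38, -0.136776)–(1.92842, -1.38, 0)  len=0.2736

Chained into 2 loop(s):
  loop 1: 8 segments, perimeter = 5.1527
  loop 2: 8 segments, perimeter = 5.1527
Total perimeter = 10.305


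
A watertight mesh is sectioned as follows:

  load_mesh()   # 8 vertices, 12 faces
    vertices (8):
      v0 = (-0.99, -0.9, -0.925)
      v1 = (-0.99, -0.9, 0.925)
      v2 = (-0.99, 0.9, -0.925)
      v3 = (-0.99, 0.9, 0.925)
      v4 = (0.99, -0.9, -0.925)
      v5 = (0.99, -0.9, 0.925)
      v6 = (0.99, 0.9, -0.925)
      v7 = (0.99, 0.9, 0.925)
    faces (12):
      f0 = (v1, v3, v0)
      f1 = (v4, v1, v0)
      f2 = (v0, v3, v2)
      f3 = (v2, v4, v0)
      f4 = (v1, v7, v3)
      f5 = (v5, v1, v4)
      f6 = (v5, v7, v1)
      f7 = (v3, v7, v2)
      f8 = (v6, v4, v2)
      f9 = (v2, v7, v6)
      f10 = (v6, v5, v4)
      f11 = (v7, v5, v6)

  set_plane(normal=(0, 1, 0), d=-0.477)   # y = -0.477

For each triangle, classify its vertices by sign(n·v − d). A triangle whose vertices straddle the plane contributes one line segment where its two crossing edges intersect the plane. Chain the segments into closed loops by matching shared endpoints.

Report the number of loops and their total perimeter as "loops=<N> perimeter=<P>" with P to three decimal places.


Straddling triangles (8 of 12):
  (v1,v3,v0) [-+-] → (-0.99, -0.477, 0.925)–(-0.99, -0.477, -0.49025)  len=1.4153
  (v0,v3,v2) [-++] → (-0.99, -0.477, -0.49025)–(-0.99, -0.477, -0.925)  len=0.4348
  (v2,v4,v0) [+--] → (0.5247, -0.477, -0.925)–(-0.99, -0.477, -0.925)  len=1.5147
  (v1,v7,v3) [-++] → (-0.5247, -0.477, 0.925)–(-0.99, -0.477, 0.925)  len=0.4653
  (v5,v7,v1) [-+-] → (0.99, -0.477, 0.925)–(-0.5247, -0.477, 0.925)  len=1.5147
  (v6,v4,v2) [+-+] → (0.99, -0.477, -0.925)–(0.5247, -0.477, -0.925)  len=0.4653
  (v6,v5,v4) [+--] → (0.99, -0.477, 0.49025)–(0.99, -0.477, -0.925)  len=1.4153
  (v7,v5,v6) [+-+] → (0.99, -0.477, 0.925)–(0.99, -0.477, 0.49025)  len=0.4348

Chained into 1 loop(s):
  loop 1: 8 segments, perimeter = 7.6600
Total perimeter = 7.660

loops=1 perimeter=7.660


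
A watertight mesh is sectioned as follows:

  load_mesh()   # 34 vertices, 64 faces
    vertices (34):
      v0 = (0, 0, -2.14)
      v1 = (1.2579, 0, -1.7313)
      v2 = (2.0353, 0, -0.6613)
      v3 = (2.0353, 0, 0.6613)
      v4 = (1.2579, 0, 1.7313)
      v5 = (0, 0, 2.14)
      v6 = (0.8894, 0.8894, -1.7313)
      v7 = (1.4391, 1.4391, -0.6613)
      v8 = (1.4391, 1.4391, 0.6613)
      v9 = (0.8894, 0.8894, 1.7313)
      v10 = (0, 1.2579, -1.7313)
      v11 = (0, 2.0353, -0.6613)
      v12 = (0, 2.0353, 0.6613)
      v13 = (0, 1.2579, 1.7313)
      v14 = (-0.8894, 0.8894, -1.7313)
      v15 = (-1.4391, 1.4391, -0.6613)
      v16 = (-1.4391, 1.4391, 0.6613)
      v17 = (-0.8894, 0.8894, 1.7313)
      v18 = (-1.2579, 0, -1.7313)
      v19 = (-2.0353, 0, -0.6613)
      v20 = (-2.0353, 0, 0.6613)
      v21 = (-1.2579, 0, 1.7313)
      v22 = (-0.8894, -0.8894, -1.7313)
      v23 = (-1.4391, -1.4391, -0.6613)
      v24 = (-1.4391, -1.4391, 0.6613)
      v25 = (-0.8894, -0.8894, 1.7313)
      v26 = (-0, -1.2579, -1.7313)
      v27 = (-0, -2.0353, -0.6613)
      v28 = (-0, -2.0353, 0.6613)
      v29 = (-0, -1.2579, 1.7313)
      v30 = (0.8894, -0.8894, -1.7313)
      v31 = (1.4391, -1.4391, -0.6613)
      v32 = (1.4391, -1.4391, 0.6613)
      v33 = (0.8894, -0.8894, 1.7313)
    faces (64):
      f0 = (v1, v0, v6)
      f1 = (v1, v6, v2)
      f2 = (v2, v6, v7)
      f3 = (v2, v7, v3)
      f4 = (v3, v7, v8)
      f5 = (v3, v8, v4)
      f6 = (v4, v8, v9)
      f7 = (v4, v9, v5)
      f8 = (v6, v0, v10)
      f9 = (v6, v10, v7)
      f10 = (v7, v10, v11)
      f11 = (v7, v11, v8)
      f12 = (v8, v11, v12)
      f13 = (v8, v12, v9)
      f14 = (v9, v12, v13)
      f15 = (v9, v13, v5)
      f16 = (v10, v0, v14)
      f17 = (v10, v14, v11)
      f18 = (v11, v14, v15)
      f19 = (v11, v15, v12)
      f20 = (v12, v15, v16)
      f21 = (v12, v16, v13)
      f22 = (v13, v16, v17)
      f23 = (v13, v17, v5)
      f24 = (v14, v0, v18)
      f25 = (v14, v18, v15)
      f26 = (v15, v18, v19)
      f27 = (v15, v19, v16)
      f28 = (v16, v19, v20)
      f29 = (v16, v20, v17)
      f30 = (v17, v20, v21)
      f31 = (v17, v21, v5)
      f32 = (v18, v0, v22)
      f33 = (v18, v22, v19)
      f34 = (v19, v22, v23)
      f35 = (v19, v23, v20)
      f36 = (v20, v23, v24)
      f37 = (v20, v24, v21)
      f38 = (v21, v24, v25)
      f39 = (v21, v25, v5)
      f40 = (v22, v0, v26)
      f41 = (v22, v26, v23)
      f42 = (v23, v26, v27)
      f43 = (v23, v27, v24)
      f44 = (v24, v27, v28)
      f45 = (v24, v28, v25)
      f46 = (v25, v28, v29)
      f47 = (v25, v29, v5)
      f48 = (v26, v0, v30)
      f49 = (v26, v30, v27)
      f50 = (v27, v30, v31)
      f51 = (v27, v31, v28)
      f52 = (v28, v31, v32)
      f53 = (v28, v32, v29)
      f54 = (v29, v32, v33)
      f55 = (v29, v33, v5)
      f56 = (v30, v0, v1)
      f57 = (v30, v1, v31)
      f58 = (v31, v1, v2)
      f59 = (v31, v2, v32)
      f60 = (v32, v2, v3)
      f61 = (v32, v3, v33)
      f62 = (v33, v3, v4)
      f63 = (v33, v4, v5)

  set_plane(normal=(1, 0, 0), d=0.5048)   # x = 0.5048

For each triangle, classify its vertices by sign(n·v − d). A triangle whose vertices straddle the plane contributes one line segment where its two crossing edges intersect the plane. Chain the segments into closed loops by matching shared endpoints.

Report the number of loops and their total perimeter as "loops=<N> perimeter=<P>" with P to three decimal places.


loops=1 perimeter=12.261

Straddling triangles (20 of 64):
  (v1,v0,v6) [+-+] → (0.5048, 0, -1.97599)–(0.5048, 0.5048, -1.90803)  len=0.5094
  (v4,v9,v5) [++-] → (0.5048, 0.5048, 1.90803)–(0.5048, 0, 1.97599)  len=0.5094
  (v6,v0,v10) [+--] → (0.5048, 0.5048, -1.90803)–(0.5048, 1.04875, -1.7313)  len=0.5719
  (v6,v10,v7) [+-+] → (0.5048, 1.04875, -1.7313)–(0.5048, 1.32146, -1.35597)  len=0.4639
  (v7,v10,v11) [+--] → (0.5048, 1.32146, -1.35597)–(0.5048, 1.82617, -0.6613)  len=0.8587
  (v7,v11,v8) [+-+] → (0.5048, 1.82617, -0.6613)–(0.5048, 1.82617, -0.197365)  len=0.4639
  (v8,v11,v12) [+--] → (0.5048, 1.82617, -0.197365)–(0.5048, 1.82617, 0.6613)  len=0.8587
  (v8,v12,v9) [+-+] → (0.5048, 1.82617, 0.6613)–(0.5048, 1.38492, 1.2686)  len=0.7507
  (v9,v12,v13) [+--] → (0.5048, 1.38492, 1.2686)–(0.5048, 1.04875, 1.7313)  len=0.5719
  (v9,v13,v5) [+--] → (0.5048, 1.04875, 1.7313)–(0.5048, 0.5048, 1.90803)  len=0.5719
  (v26,v0,v30) [--+] → (0.5048, -0.5048, -1.90803)–(0.5048, -1.04875, -1.7313)  len=0.5719
  (v26,v30,v27) [-+-] → (0.5048, -1.04875, -1.7313)–(0.5048, -1.38492, -1.2686)  len=0.5719
  (v27,v30,v31) [-++] → (0.5048, -1.38492, -1.2686)–(0.5048, -1.82617, -0.6613)  len=0.7507
  (v27,v31,v28) [-+-] → (0.5048, -1.82617, -0.6613)–(0.5048, -1.82617, 0.197365)  len=0.8587
  (v28,v31,v32) [-++] → (0.5048, -1.82617, 0.197365)–(0.5048, -1.82617, 0.6613)  len=0.4639
  (v28,v32,v29) [-+-] → (0.5048, -1.82617, 0.6613)–(0.5048, -1.32146, 1.35597)  len=0.8587
  (v29,v32,v33) [-++] → (0.5048, -1.32146, 1.35597)–(0.5048, -1.04875, 1.7313)  len=0.4639
  (v29,v33,v5) [-+-] → (0.5048, -1.04875, 1.7313)–(0.5048, -0.5048, 1.90803)  len=0.5719
  (v30,v0,v1) [+-+] → (0.5048, -0.5048, -1.90803)–(0.5048, 0, -1.97599)  len=0.5094
  (v33,v4,v5) [++-] → (0.5048, 0, 1.97599)–(0.5048, -0.5048, 1.90803)  len=0.5094

Chained into 1 loop(s):
  loop 1: 20 segments, perimeter = 12.2608
Total perimeter = 12.261


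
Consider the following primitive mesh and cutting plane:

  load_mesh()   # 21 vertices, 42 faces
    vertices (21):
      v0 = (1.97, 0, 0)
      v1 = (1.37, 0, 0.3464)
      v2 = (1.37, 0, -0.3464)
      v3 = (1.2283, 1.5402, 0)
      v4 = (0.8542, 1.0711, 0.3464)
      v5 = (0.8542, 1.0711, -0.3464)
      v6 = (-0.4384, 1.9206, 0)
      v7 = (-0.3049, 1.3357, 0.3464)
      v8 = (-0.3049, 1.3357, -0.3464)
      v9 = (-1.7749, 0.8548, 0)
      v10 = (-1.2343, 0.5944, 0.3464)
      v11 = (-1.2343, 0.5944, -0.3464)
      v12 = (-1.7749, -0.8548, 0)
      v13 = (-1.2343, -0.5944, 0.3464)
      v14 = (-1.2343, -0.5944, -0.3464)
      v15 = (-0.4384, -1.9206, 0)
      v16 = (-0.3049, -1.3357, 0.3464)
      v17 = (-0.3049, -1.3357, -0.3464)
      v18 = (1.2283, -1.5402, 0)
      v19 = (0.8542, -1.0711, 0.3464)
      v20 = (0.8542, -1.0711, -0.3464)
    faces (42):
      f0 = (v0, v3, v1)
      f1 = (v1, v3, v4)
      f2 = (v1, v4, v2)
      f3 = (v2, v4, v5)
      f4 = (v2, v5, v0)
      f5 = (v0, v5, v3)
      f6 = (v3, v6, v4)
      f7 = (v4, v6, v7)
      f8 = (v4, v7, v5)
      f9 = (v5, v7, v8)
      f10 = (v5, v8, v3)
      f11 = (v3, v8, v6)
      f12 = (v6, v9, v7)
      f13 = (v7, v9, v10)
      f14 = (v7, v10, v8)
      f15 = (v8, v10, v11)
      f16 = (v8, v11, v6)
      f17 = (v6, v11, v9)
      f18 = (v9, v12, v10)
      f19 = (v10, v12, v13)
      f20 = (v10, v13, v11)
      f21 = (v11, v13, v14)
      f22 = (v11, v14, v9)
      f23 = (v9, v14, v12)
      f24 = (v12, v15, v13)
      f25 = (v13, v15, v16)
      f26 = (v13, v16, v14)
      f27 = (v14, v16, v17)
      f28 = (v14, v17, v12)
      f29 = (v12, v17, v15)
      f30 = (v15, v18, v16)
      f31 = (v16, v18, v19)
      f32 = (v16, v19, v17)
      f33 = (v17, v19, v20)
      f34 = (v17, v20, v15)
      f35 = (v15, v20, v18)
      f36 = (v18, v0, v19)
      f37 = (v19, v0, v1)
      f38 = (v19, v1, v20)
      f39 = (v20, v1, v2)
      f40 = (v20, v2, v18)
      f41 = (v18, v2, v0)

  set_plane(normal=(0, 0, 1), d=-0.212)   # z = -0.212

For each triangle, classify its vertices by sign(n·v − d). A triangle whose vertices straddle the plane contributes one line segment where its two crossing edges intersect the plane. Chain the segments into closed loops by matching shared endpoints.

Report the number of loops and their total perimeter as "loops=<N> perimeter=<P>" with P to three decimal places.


Straddling triangles (28 of 42):
  (v1,v4,v2) [++-] → (1.26994, 0.207788, -0.212)–(1.37, 0, -0.212)  len=0.2306
  (v2,v4,v5) [-+-] → (1.26994, 0.207788, -0.212)–(0.8542, 1.0711, -0.212)  len=0.9582
  (v2,v5,v0) [--+] → (1.28712, 0.655523, -0.212)–(1.60279, 0, -0.212)  len=0.7276
  (v0,v5,v3) [+-+] → (1.28712, 0.655523, -0.212)–(0.999347, 1.25311, -0.212)  len=0.6633
  (v4,v7,v5) [++-] → (0.62934, 1.12243, -0.212)–(0.8542, 1.0711, -0.212)  len=0.2306
  (v5,v7,v8) [-+-] → (0.62934, 1.12243, -0.212)–(-0.3049, 1.3357, -0.212)  len=0.9583
  (v5,v8,v3) [--+] → (0.289967, 1.41504, -0.212)–(0.999347, 1.25311, -0.212)  len=0.7276
  (v3,v8,v6) [+-+] → (0.289967, 1.41504, -0.212)–(-0.356697, 1.56264, -0.212)  len=0.6633
  (v7,v10,v8) [++-] → (-0.485199, 1.19189, -0.212)–(-0.3049, 1.3357, -0.212)  len=0.2306
  (v8,v10,v11) [-+-] → (-0.485199, 1.19189, -0.212)–(-1.2343, 0.5944, -0.212)  len=0.9582
  (v8,v11,v6) [--+] → (-0.925498, 1.10895, -0.212)–(-0.356697, 1.56264, -0.212)  len=0.7276
  (v6,v11,v9) [+-+] → (-0.925498, 1.10895, -0.212)–(-1.44405, 0.695433, -0.212)  len=0.6632
  (v10,v13,v11) [++-] → (-1.2343, 0.363778, -0.212)–(-1.2343, 0.5944, -0.212)  len=0.2306
  (v11,v13,v14) [-+-] → (-1.2343, 0.363778, -0.212)–(-1.2343, -0.5944, -0.212)  len=0.9582
  (v11,v14,v9) [--+] → (-1.44405, -0.0321238, -0.212)–(-1.44405, 0.695433, -0.212)  len=0.7276
  (v9,v14,v12) [+-+] → (-1.44405, -0.0321238, -0.212)–(-1.44405, -0.695433, -0.212)  len=0.6633
  (v13,v16,v14) [++-] → (-1.054, -0.738209, -0.212)–(-1.2343, -0.5944, -0.212)  len=0.2306
  (v14,v16,v17) [-+-] → (-1.054, -0.738209, -0.212)–(-0.3049, -1.3357, -0.212)  len=0.9582
  (v14,v17,v12) [--+] → (-0.875246, -1.14912, -0.212)–(-1.44405, -0.695433, -0.212)  len=0.7276
  (v12,v17,v15) [+-+] → (-0.875246, -1.14912, -0.212)–(-0.356697, -1.56264, -0.212)  len=0.6632
  (v16,v19,v17) [++-] → (-0.08004, -1.28437, -0.212)–(-0.3049, -1.3357, -0.212)  len=0.2306
  (v17,v19,v20) [-+-] → (-0.08004, -1.28437, -0.212)–(0.8542, -1.0711, -0.212)  len=0.9583
  (v17,v20,v15) [--+] → (0.352683, -1.4007, -0.212)–(-0.356697, -1.56264, -0.212)  len=0.7276
  (v15,v20,v18) [+-+] → (0.352683, -1.4007, -0.212)–(0.999347, -1.25311, -0.212)  len=0.6633
  (v19,v1,v20) [++-] → (0.954263, -0.863312, -0.212)–(0.8542, -1.0711, -0.212)  len=0.2306
  (v20,v1,v2) [-+-] → (0.954263, -0.863312, -0.212)–(1.37, 0, -0.212)  len=0.9582
  (v20,v2,v18) [--+] → (1.31502, -0.597583, -0.212)–(0.999347, -1.25311, -0.212)  len=0.7276
  (v18,v2,v0) [+-+] → (1.31502, -0.597583, -0.212)–(1.60279, 0, -0.212)  len=0.6633

Chained into 2 loop(s):
  loop 1: 14 segments, perimeter = 8.3219
  loop 2: 14 segments, perimeter = 9.7360
Total perimeter = 18.058

loops=2 perimeter=18.058


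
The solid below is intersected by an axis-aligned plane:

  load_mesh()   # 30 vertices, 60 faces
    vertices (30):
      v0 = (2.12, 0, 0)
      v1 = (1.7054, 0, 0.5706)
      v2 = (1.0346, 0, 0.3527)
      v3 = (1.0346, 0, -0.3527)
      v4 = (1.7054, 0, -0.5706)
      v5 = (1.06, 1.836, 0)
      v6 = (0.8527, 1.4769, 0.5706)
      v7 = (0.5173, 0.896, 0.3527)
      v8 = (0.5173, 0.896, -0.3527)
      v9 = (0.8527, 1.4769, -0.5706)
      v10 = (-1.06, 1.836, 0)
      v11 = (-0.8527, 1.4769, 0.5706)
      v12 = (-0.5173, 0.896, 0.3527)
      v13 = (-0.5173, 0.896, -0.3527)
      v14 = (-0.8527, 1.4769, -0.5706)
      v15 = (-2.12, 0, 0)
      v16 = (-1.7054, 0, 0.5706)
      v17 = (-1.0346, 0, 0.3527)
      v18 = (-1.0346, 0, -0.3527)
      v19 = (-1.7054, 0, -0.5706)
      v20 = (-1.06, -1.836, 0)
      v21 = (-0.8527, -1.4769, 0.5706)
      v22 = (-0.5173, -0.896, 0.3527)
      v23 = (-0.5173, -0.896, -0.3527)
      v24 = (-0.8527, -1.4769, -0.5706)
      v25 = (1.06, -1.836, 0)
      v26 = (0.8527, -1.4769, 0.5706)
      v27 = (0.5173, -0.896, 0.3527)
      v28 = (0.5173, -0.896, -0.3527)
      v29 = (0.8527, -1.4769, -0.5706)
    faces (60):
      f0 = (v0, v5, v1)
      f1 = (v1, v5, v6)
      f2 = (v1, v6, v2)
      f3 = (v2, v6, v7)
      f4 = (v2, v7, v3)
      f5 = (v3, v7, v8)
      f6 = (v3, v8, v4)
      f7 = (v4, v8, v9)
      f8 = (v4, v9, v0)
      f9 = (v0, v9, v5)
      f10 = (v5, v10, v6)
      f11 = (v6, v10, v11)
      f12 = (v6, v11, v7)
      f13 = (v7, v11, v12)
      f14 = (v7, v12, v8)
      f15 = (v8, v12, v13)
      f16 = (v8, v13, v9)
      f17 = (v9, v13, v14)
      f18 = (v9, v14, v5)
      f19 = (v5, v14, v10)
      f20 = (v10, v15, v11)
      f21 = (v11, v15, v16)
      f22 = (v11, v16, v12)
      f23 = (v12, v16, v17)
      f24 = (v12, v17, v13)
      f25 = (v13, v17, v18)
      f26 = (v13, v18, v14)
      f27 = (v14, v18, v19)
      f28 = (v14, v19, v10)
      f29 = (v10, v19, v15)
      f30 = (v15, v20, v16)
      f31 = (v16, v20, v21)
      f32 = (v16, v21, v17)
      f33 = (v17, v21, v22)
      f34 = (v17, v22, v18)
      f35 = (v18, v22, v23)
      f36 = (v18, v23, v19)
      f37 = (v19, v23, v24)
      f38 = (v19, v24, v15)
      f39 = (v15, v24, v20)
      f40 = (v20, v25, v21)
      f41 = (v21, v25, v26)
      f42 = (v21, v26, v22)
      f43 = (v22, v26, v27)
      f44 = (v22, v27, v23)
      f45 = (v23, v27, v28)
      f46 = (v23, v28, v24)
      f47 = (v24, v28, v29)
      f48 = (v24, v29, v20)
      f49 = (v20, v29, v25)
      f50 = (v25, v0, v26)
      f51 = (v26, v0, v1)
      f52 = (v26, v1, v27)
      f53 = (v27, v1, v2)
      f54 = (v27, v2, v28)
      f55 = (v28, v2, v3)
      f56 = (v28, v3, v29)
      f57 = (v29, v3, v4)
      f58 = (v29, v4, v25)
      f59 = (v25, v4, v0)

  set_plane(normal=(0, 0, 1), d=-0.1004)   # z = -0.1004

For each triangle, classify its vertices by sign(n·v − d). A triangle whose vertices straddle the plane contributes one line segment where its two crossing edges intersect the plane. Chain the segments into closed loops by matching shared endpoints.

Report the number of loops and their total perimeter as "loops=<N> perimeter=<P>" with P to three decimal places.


Straddling triangles (24 of 60):
  (v2,v7,v3) [++-] → (0.849578, 0.320472, -0.1004)–(1.0346, 0, -0.1004)  len=0.3700
  (v3,v7,v8) [-+-] → (0.849578, 0.320472, -0.1004)–(0.5173, 0.896, -0.1004)  len=0.6646
  (v4,v9,v0) [--+] → (1.89701, 0.259868, -0.1004)–(2.04705, 0, -0.1004)  len=0.3001
  (v0,v9,v5) [+-+] → (1.89701, 0.259868, -0.1004)–(1.02352, 1.77281, -0.1004)  len=1.7470
  (v7,v12,v8) [++-] → (0.147255, 0.896, -0.1004)–(0.5173, 0.896, -0.1004)  len=0.3700
  (v8,v12,v13) [-+-] → (0.147255, 0.896, -0.1004)–(-0.5173, 0.896, -0.1004)  len=0.6646
  (v9,v14,v5) [--+] → (0.723451, 1.77281, -0.1004)–(1.02352, 1.77281, -0.1004)  len=0.3001
  (v5,v14,v10) [+-+] → (0.723451, 1.77281, -0.1004)–(-1.02352, 1.77281, -0.1004)  len=1.7470
  (v12,v17,v13) [++-] → (-0.702322, 0.575528, -0.1004)–(-0.5173, 0.896, -0.1004)  len=0.3700
  (v13,v17,v18) [-+-] → (-0.702322, 0.575528, -0.1004)–(-1.0346, 0, -0.1004)  len=0.6646
  (v14,v19,v10) [--+] → (-1.17356, 1.51295, -0.1004)–(-1.02352, 1.77281, -0.1004)  len=0.3001
  (v10,v19,v15) [+-+] → (-1.17356, 1.51295, -0.1004)–(-2.04705, 0, -0.1004)  len=1.7470
  (v17,v22,v18) [++-] → (-0.849578, -0.320472, -0.1004)–(-1.0346, 0, -0.1004)  len=0.3700
  (v18,v22,v23) [-+-] → (-0.849578, -0.320472, -0.1004)–(-0.5173, -0.896, -0.1004)  len=0.6646
  (v19,v24,v15) [--+] → (-1.89701, -0.259868, -0.1004)–(-2.04705, 0, -0.1004)  len=0.3001
  (v15,v24,v20) [+-+] → (-1.89701, -0.259868, -0.1004)–(-1.02352, -1.77281, -0.1004)  len=1.7470
  (v22,v27,v23) [++-] → (-0.147255, -0.896, -0.1004)–(-0.5173, -0.896, -0.1004)  len=0.3700
  (v23,v27,v28) [-+-] → (-0.147255, -0.896, -0.1004)–(0.5173, -0.896, -0.1004)  len=0.6646
  (v24,v29,v20) [--+] → (-0.723451, -1.77281, -0.1004)–(-1.02352, -1.77281, -0.1004)  len=0.3001
  (v20,v29,v25) [+-+] → (-0.723451, -1.77281, -0.1004)–(1.02352, -1.77281, -0.1004)  len=1.7470
  (v27,v2,v28) [++-] → (0.702322, -0.575528, -0.1004)–(0.5173, -0.896, -0.1004)  len=0.3700
  (v28,v2,v3) [-+-] → (0.702322, -0.575528, -0.1004)–(1.0346, 0, -0.1004)  len=0.6646
  (v29,v4,v25) [--+] → (1.17356, -1.51295, -0.1004)–(1.02352, -1.77281, -0.1004)  len=0.3001
  (v25,v4,v0) [+-+] → (1.17356, -1.51295, -0.1004)–(2.04705, 0, -0.1004)  len=1.7470

Chained into 2 loop(s):
  loop 1: 12 segments, perimeter = 6.2076
  loop 2: 12 segments, perimeter = 12.2824
Total perimeter = 18.490

loops=2 perimeter=18.490
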